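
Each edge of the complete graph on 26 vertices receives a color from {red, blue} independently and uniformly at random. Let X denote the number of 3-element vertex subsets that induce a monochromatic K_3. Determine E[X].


Let X = Σ_S X_S over the C(26, 3) = 2600 subsets S of size 3, where X_S = 1 if the K_3 on S is monochromatic.
For a fixed S, the K_3 on S has C(3, 2) = 3 edges. P[all 3 edges red] = (1/2)^3, and likewise for blue, so P[monochromatic] = 2·(1/2)^3 = 2^{1 − 3} = 1/4.
By linearity: E[X] = C(26, 3) · 2^{1 − 3} = 2600 · 1/4 = 650.
Numerically: E[X] ≈ 650.00000.

E[X] = C(26,3)·2^(1−C(3,2)) = 650 ≈ 650.00000.


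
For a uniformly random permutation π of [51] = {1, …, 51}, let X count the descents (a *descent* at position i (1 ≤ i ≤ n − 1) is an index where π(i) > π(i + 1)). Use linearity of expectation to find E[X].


Write X = Σ X_I over i = 1, …, 50, with X_I the indicator of one descent.
There are 50 indicators.
For each fixed i, the pair (π(i), π(i+1)) is a uniformly random ordered pair of distinct values from {1, …, 51}; by symmetry P[π(i) > π(i+1)] = 1/2.
By linearity: E[X] = 50 · (1/2) = (51 − 1) · (1/2) = 25 ≈ 25.000000.

E[X] = 25 = 25.000000.


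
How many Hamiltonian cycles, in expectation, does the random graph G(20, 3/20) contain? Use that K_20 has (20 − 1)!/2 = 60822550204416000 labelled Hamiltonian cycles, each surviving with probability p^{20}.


K_20 has (20 − 1)!/2 = 60822550204416000 labelled Hamiltonian cycles.
For each such Hamiltonian cycle H, let X_H = 1 if all 20 edges of H are present in G. Then P[X_H = 1] = p^{20} = (3/20)^{20} = 3486784401/104857600000000000000000000.
By linearity of expectation: E[X] = Σ_H E[X_H] = 60822550204416000 · p^{20} = 60822550204416000 · 3486784401/104857600000000000000000000 = 51776152168407487821/25600000000000000000.
Numerically: E[X] ≈ 2.02.

E[X] = 60822550204416000 · (3/20)^{20} = 51776152168407487821/25600000000000000000 ≈ 2.02.


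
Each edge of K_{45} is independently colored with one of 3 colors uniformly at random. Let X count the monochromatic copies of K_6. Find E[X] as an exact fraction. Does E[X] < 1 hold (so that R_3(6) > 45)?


E[X] = C(45, 6) · 3^{1 − 15} = 8145060 · 3^{−14} = 8145060/4782969.
As a reduced fraction: E[X] = 2715020/1594323 ≈ 1.7029.
Is E[X] < 1? NO.
Since E[X] ≥ 1, the first-moment bound is inconclusive at n = 45; it does NOT by itself certify R_3(6) > 45.

E[X] = 2715020/1594323 ≈ 1.7029; E[X] ≥ 1; first-moment method inconclusive here.


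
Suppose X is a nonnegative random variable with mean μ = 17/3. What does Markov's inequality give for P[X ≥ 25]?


μ = E[X] = 17/3, a = 25.
Markov: P[X ≥ 25] ≤ μ/a = (17/3)/25 = 17/75.
Numerically: ≈ 0.227.
(Since a = 25 > μ = 5.667, the bound 17/75 is < 1 and informative.)

P[X ≥ 25] ≤ 17/75 ≈ 0.227.


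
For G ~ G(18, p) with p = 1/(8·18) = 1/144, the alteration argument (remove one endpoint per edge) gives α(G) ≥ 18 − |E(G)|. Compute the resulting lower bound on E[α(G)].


E[|E(G)|] = C(18, 2)·p = 153 · (1/144) = 17/16.
E[α(G)] ≥ n − E[|E(G)|] = 18 − 17/16 = 271/16.
Numerically: ≈ 16.938.
(This is only a lower bound; the true E[α(G)] may be larger.)

E[α(G)] ≥ 271/16 ≈ 16.938.


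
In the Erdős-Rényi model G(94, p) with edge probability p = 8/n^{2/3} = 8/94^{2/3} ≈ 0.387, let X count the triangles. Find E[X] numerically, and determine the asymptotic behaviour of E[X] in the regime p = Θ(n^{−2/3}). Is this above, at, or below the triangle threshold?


Number of potential triangles: C(94, 3) = 134044.
Each occurs with probability p³ ≈ (0.387)³ ≈ 5.79448e-02.
By linearity: E[X] = C(94, 3)·p³ ≈ 134044 · 5.79448e-02 ≈ 7767.149.
Since α = 2/3 < 1, p = c/n^{2/3} ≫ 1/n is above the triangle threshold p ~ 1/n. Asymptotically E[X] ~ (c³/6)·n^{3(1−α)} = (8³/6)·n^{1} → ∞; triangles are abundant w.h.p.

E[X] ≈ 7767.149; in regime p = Θ(1/n^{2/3}) E[X] diverges (above the triangle threshold p ~ 1/n).


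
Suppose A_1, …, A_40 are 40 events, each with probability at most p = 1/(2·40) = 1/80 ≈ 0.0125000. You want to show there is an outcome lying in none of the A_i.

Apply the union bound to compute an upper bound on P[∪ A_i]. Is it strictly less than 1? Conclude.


Union bound: P[∪_{i=1}^{40} A_i] ≤ Σ_i P[A_i] ≤ 40·p = 40·(1/80) = 1/2.
Numerically: 1/2 ≈ 0.5000000.
Is 1/2 < 1? YES.
Since P[∪ A_i] ≤ 1/2 < 1, the complement has P[∩ A_i^c] ≥ 1 − 1/2 = 1/2 > 0, so some outcome avoids every A_i.

40·p = 1/2 ≈ 0.5000000; existence CERTIFIED by the union bound.


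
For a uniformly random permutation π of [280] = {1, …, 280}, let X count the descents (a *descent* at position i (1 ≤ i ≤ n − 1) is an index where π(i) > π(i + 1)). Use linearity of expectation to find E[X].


Write X = Σ X_I over i = 1, …, 279, with X_I the indicator of one descent.
There are 279 indicators.
For each fixed i, the pair (π(i), π(i+1)) is a uniformly random ordered pair of distinct values from {1, …, 280}; by symmetry P[π(i) > π(i+1)] = 1/2.
By linearity: E[X] = 279 · (1/2) = (280 − 1) · (1/2) = 279/2 ≈ 139.500000.

E[X] = 279/2 = 139.500000.


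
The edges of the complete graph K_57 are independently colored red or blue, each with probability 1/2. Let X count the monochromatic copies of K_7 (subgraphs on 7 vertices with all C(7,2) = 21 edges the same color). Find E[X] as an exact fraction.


Let X = Σ_S X_S over the C(57, 7) = 264385836 subsets S of size 7, where X_S = 1 if the K_7 on S is monochromatic.
For a fixed S, the K_7 on S has C(7, 2) = 21 edges. P[all 21 edges red] = (1/2)^21, and likewise for blue, so P[monochromatic] = 2·(1/2)^21 = 2^{1 − 21} = 1/1048576.
By linearity: E[X] = C(57, 7) · 2^{1 − 21} = 264385836 · 1/1048576 = 66096459/262144.
Numerically: E[X] ≈ 252.138.

E[X] = C(57,7)·2^(1−C(7,2)) = 66096459/262144 ≈ 252.138.


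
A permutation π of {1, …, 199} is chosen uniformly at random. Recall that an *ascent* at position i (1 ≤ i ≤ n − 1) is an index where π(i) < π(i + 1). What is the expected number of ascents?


Write X = Σ X_I over i = 1, …, 198, with X_I the indicator of one ascent.
There are 198 indicators.
For each fixed i, the pair (π(i), π(i+1)) is a uniformly random ordered pair of distinct values from {1, …, 199}; by symmetry P[π(i) < π(i+1)] = 1/2.
By linearity: E[X] = 198 · (1/2) = (199 − 1) · (1/2) = 99 ≈ 99.000.

E[X] = 99 = 99.000.


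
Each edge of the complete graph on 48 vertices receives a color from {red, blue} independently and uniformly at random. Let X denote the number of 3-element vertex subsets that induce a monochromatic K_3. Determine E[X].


Let X = Σ_S X_S over the C(48, 3) = 17296 subsets S of size 3, where X_S = 1 if the K_3 on S is monochromatic.
For a fixed S, the K_3 on S has C(3, 2) = 3 edges. P[all 3 edges red] = (1/2)^3, and likewise for blue, so P[monochromatic] = 2·(1/2)^3 = 2^{1 − 3} = 1/4.
By linearity of expectation: E[X] = C(48, 3) · 2^{1 − 3} = 17296 · 1/4 = 4324.
Numerically: E[X] ≈ 4324.000000.

E[X] = C(48,3)·2^(1−C(3,2)) = 4324 ≈ 4324.000000.


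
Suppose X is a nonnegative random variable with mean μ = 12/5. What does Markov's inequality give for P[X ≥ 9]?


μ = E[X] = 12/5, a = 9.
Markov: P[X ≥ 9] ≤ μ/a = (12/5)/9 = 4/15.
Numerically: ≈ 0.2667.
(Since a = 9 > μ = 2.4000, the bound 4/15 is < 1 and informative.)

P[X ≥ 9] ≤ 4/15 ≈ 0.2667.


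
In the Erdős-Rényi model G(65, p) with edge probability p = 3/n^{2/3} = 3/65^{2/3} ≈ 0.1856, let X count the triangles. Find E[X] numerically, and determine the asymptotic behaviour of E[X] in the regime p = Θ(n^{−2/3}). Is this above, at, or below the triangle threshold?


Number of potential triangles: C(65, 3) = 43680.
Each occurs with probability p³ ≈ (0.1856)³ ≈ 6.390533e-03.
By linearity: E[X] = C(65, 3)·p³ ≈ 43680 · 6.390533e-03 ≈ 279.1385.
Since α = 2/3 < 1, p = c/n^{2/3} ≫ 1/n is above the triangle threshold p ~ 1/n. Asymptotically E[X] ~ (c³/6)·n^{3(1−α)} = (3³/6)·n^{1} → ∞; triangles are abundant w.h.p.

E[X] ≈ 279.1385; in regime p = Θ(1/n^{2/3}) E[X] diverges (above the triangle threshold p ~ 1/n).


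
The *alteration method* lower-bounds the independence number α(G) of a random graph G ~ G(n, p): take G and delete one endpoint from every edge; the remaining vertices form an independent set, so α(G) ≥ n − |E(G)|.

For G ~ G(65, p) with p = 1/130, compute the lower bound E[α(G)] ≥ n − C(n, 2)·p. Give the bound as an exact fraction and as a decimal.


E[|E(G)|] = C(65, 2)·p = 2080 · (1/130) = 16.
E[α(G)] ≥ n − E[|E(G)|] = 65 − 16 = 49.
Numerically: ≈ 49.000000.
(This is only a lower bound; the true E[α(G)] may be larger.)

E[α(G)] ≥ 49 ≈ 49.000000.


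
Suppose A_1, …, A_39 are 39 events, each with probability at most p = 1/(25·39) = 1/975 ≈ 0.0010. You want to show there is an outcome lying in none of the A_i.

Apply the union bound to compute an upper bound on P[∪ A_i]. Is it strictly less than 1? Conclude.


Union bound: P[∪_{i=1}^{39} A_i] ≤ Σ_i P[A_i] ≤ 39·p = 39·(1/975) = 1/25.
Numerically: 1/25 ≈ 0.0400.
Is 1/25 < 1? YES.
Since P[∪ A_i] ≤ 1/25 < 1, the complement has P[∩ A_i^c] ≥ 1 − 1/25 = 24/25 > 0, so some outcome avoids every A_i.

39·p = 1/25 ≈ 0.0400; existence CERTIFIED by the union bound.


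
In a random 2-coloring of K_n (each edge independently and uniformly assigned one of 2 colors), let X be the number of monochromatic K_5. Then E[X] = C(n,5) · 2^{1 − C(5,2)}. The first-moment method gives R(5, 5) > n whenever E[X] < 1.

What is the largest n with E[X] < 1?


We need C(n, 5) · 2^{1 − 10} < 1, i.e. C(n, 5) < 2^{10 − 1} = 512.
Check values of n near the boundary:
  n = 5: C(5, 5) = 1; 1 < 512? YES
  n = 6: C(6, 5) = 6; 6 < 512? YES
  n = 7: C(7, 5) = 21; 21 < 512? YES
  n = 8: C(8, 5) = 56; 56 < 512? YES
  n = 9: C(9, 5) = 126; 126 < 512? YES
  n = 10: C(10, 5) = 252; 252 < 512? YES
  n = 11: C(11, 5) = 462; 462 < 512? YES
  n = 12: C(12, 5) = 792; 792 < 512? NO
  n = 13: C(13, 5) = 1287; 1287 < 512? NO
  n = 14: C(14, 5) = 2002; 2002 < 512? NO
The largest n with C(n, 5) < 512 is n = 11 (where E[X] = 231/256 ≈ 0.902). Hence R(5, 5) > 11, i.e. R(5, 5) ≥ 12.

Largest n = 11; hence R(5, 5) > 11.


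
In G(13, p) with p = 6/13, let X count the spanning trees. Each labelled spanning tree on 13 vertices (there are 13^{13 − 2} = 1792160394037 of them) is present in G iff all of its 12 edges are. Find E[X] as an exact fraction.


K_13 has 13^{13 − 2} = 1792160394037 labelled spanning trees.
For each such spanning tree H, let X_H = 1 if all 12 edges of H are present in G. Then P[X_H = 1] = p^{12} = (6/13)^{12} = 2176782336/23298085122481.
Summing the indicators: E[X] = Σ_H E[X_H] = 1792160394037 · p^{12} = 1792160394037 · 2176782336/23298085122481 = 2176782336/13.
Numerically: E[X] ≈ 1.67445e+08.

E[X] = 1792160394037 · (6/13)^{12} = 2176782336/13 ≈ 1.67445e+08.


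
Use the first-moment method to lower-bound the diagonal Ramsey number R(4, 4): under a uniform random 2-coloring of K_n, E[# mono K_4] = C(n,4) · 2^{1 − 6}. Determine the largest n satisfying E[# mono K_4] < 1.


We need C(n, 4) · 2^{1 − 6} < 1, i.e. C(n, 4) < 2^{6 − 1} = 32.
Check values of n near the boundary:
  n = 4: C(4, 4) = 1; 1 < 32? YES
  n = 5: C(5, 4) = 5; 5 < 32? YES
  n = 6: C(6, 4) = 15; 15 < 32? YES
  n = 7: C(7, 4) = 35; 35 < 32? NO
  n = 8: C(8, 4) = 70; 70 < 32? NO
  n = 9: C(9, 4) = 126; 126 < 32? NO
The largest n with C(n, 4) < 32 is n = 6 (where E[X] = 15/32 ≈ 0.46875). Hence R(4, 4) > 6, i.e. R(4, 4) ≥ 7.

Largest n = 6; hence R(4, 4) > 6.


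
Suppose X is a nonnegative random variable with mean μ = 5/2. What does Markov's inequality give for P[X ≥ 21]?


μ = E[X] = 5/2, a = 21.
Markov: P[X ≥ 21] ≤ μ/a = (5/2)/21 = 5/42.
Numerically: ≈ 0.1190.
(Since a = 21 > μ = 2.5000, the bound 5/42 is < 1 and informative.)

P[X ≥ 21] ≤ 5/42 ≈ 0.1190.


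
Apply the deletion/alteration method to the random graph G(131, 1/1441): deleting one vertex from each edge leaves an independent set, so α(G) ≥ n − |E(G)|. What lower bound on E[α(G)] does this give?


E[|E(G)|] = C(131, 2)·p = 8515 · (1/1441) = 65/11.
E[α(G)] ≥ n − E[|E(G)|] = 131 − 65/11 = 1376/11.
Numerically: ≈ 125.09091.
(This is only a lower bound; the true E[α(G)] may be larger.)

E[α(G)] ≥ 1376/11 ≈ 125.09091.


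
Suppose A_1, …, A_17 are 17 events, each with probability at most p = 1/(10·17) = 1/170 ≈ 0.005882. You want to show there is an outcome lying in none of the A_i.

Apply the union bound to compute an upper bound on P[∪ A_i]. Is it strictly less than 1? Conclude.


Union bound: P[∪_{i=1}^{17} A_i] ≤ Σ_i P[A_i] ≤ 17·p = 17·(1/170) = 1/10.
Numerically: 1/10 ≈ 0.100000.
Is 1/10 < 1? YES.
Since P[∪ A_i] ≤ 1/10 < 1, the complement has P[∩ A_i^c] ≥ 1 − 1/10 = 9/10 > 0, so some outcome avoids every A_i.

17·p = 1/10 ≈ 0.100000; existence CERTIFIED by the union bound.


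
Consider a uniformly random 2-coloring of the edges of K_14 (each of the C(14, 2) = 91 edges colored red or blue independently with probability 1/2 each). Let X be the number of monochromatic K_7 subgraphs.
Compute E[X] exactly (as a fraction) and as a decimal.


Let X = Σ_S X_S over the C(14, 7) = 3432 subsets S of size 7, where X_S = 1 if the K_7 on S is monochromatic.
For a fixed S, the K_7 on S has C(7, 2) = 21 edges. P[all 21 edges red] = (1/2)^21, and likewise for blue, so P[monochromatic] = 2·(1/2)^21 = 2^{1 − 21} = 1/1048576.
Summing: E[X] = C(14, 7) · 2^{1 − 21} = 3432 · 1/1048576 = 429/131072.
Numerically: E[X] ≈ 0.0033.

E[X] = C(14,7)·2^(1−C(7,2)) = 429/131072 ≈ 0.0033.


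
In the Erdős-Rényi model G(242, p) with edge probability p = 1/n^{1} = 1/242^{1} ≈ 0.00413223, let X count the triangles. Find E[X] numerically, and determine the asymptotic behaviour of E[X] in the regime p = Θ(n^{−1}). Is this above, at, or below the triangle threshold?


Number of potential triangles: C(242, 3) = 2332880.
Each occurs with probability p³ ≈ (0.00413223)³ ≈ 7.05592413e-08.
By linearity: E[X] = C(242, 3)·p³ ≈ 2332880 · 7.05592413e-08 ≈ 0.164606.
Here α = 1, so p = 1/n is exactly at the triangle threshold p ~ 1/n. Asymptotically E[X] → c³/6 = 1³/6 = 1/6 ≈ 0.166667, a bounded constant. In this regime the triangle count is asymptotically Poisson(c³/6).

E[X] ≈ 0.164606; in regime p = Θ(1/n^{1}) E[X] stays bounded (at the triangle threshold p ~ 1/n).


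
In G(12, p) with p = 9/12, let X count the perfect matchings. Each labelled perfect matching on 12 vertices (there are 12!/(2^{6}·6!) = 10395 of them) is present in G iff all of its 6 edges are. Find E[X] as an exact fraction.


K_12 has 12!/(2^{6}·6!) = 10395 labelled perfect matchings.
For each such perfect matching H, let X_H = 1 if all 6 edges of H are present in G. Then P[X_H = 1] = p^{6} = (3/4)^{6} = 729/4096.
By linearity: E[X] = Σ_H E[X_H] = 10395 · p^{6} = 10395 · 729/4096 = 7577955/4096.
Numerically: E[X] ≈ 1850.

E[X] = 10395 · (3/4)^{6} = 7577955/4096 ≈ 1850.


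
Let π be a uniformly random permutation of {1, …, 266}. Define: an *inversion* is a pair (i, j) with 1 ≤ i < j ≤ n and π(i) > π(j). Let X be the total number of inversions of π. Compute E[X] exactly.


Write X = Σ X_I over the C(266, 2) = 35245 pairs i < j, with X_I the indicator of one inversion.
There are 35245 indicators.
For each fixed pair i < j, the values π(i) and π(j) are two distinct elements of {1, …, 266} in uniformly random order; by symmetry P[π(i) > π(j)] = 1/2.
By linearity: E[X] = 35245 · (1/2) = C(266, 2) · (1/2) = 35245/2 = 35245/2 ≈ 17622.5000.

E[X] = 35245/2 = 17622.5000.


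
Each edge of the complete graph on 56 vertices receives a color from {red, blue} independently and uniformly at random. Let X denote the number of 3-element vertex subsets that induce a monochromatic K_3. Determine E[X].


Let X = Σ_S X_S over the C(56, 3) = 27720 subsets S of size 3, where X_S = 1 if the K_3 on S is monochromatic.
For a fixed S, the K_3 on S has C(3, 2) = 3 edges. P[all 3 edges red] = (1/2)^3, and likewise for blue, so P[monochromatic] = 2·(1/2)^3 = 2^{1 − 3} = 1/4.
By linearity of expectation: E[X] = C(56, 3) · 2^{1 − 3} = 27720 · 1/4 = 6930.
Numerically: E[X] ≈ 6930.0000.

E[X] = C(56,3)·2^(1−C(3,2)) = 6930 ≈ 6930.0000.


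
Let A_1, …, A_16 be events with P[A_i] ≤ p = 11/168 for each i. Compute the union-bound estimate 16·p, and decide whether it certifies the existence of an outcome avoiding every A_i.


Union bound: P[∪_{i=1}^{16} A_i] ≤ Σ_i P[A_i] ≤ 16·p = 16·(11/168) = 22/21.
Numerically: 22/21 ≈ 1.048.
Is 22/21 < 1? NO.
Since the bound 22/21 is ≥ 1, the union bound is uninformative here; it does NOT by itself certify existence.

16·p = 22/21 ≈ 1.048; existence NOT certified by the union bound.


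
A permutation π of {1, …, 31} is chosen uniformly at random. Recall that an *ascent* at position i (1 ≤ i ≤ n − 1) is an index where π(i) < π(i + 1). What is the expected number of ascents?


Write X = Σ X_I over i = 1, …, 30, with X_I the indicator of one ascent.
There are 30 indicators.
For each fixed i, the pair (π(i), π(i+1)) is a uniformly random ordered pair of distinct values from {1, …, 31}; by symmetry P[π(i) < π(i+1)] = 1/2.
By linearity: E[X] = 30 · (1/2) = (31 − 1) · (1/2) = 15 ≈ 15.0000.

E[X] = 15 = 15.0000.


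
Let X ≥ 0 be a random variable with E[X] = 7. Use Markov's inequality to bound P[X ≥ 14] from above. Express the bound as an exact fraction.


μ = E[X] = 7, a = 14.
Markov: P[X ≥ 14] ≤ μ/a = (7)/14 = 1/2.
Numerically: ≈ 0.500000.
(Since a = 14 > μ = 7.000000, the bound 1/2 is < 1 and informative.)

P[X ≥ 14] ≤ 1/2 ≈ 0.500000.


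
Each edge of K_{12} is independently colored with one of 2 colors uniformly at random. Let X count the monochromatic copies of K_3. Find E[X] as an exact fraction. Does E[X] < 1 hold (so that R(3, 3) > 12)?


E[X] = C(12, 3) · 2^{1 − 3} = 220 · 2^{−2} = 220/4.
As a reduced fraction: E[X] = 55 ≈ 55.00000.
Is E[X] < 1? NO.
Since E[X] ≥ 1, the first-moment bound is inconclusive at n = 12; it does NOT by itself certify R(3, 3) > 12.

E[X] = 55 ≈ 55.00000; E[X] ≥ 1; first-moment method inconclusive here.


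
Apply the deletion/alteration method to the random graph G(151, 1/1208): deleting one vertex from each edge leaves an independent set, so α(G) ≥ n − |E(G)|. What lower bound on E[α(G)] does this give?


E[|E(G)|] = C(151, 2)·p = 11325 · (1/1208) = 75/8.
E[α(G)] ≥ n − E[|E(G)|] = 151 − 75/8 = 1133/8.
Numerically: ≈ 141.6250.
(This is only a lower bound; the true E[α(G)] may be larger.)

E[α(G)] ≥ 1133/8 ≈ 141.6250.


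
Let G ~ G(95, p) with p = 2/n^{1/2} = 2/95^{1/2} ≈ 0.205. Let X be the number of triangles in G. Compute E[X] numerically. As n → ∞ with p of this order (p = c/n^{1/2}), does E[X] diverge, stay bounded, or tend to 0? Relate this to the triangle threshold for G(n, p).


Number of potential triangles: C(95, 3) = 138415.
Each occurs with probability p³ ≈ (0.205)³ ≈ 8.63982e-03.
By linearity: E[X] = C(95, 3)·p³ ≈ 138415 · 8.63982e-03 ≈ 1195.880.
Since α = 1/2 < 1, p = c/n^{1/2} ≫ 1/n is above the triangle threshold p ~ 1/n. Asymptotically E[X] ~ (c³/6)·n^{3(1−α)} = (2³/6)·n^{1.5} → ∞; triangles are abundant w.h.p.

E[X] ≈ 1195.880; in regime p = Θ(1/n^{1/2}) E[X] diverges (above the triangle threshold p ~ 1/n).


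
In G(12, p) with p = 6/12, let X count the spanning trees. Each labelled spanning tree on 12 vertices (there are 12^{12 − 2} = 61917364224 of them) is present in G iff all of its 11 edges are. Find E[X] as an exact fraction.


K_12 has 12^{12 − 2} = 61917364224 labelled spanning trees.
For each such spanning tree H, let X_H = 1 if all 11 edges of H are present in G. Then P[X_H = 1] = p^{11} = (1/2)^{11} = 1/2048.
By linearity: E[X] = Σ_H E[X_H] = 61917364224 · p^{11} = 61917364224 · 1/2048 = 30233088.
Numerically: E[X] ≈ 3.0233e+07.

E[X] = 61917364224 · (1/2)^{11} = 30233088 ≈ 3.0233e+07.


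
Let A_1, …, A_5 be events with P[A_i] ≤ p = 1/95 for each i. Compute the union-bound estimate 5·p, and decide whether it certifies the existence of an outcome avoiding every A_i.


Union bound: P[∪_{i=1}^{5} A_i] ≤ Σ_i P[A_i] ≤ 5·p = 5·(1/95) = 1/19.
Numerically: 1/19 ≈ 0.052632.
Is 1/19 < 1? YES.
Since P[∪ A_i] ≤ 1/19 < 1, the complement has P[∩ A_i^c] ≥ 1 − 1/19 = 18/19 > 0, so some outcome avoids every A_i.

5·p = 1/19 ≈ 0.052632; existence CERTIFIED by the union bound.


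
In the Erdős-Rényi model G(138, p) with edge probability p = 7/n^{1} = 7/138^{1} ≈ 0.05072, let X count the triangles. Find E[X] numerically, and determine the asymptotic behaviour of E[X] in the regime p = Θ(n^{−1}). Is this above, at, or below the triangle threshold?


Number of potential triangles: C(138, 3) = 428536.
Each occurs with probability p³ ≈ (0.05072)³ ≈ 1.305139e-04.
By linearity: E[X] = C(138, 3)·p³ ≈ 428536 · 1.305139e-04 ≈ 55.9299.
Here α = 1, so p = 7/n is exactly at the triangle threshold p ~ 1/n. Asymptotically E[X] → c³/6 = 7³/6 = 343/6 ≈ 57.1667, a bounded constant. In this regime the triangle count is asymptotically Poisson(c³/6).

E[X] ≈ 55.9299; in regime p = Θ(1/n^{1}) E[X] stays bounded (at the triangle threshold p ~ 1/n).


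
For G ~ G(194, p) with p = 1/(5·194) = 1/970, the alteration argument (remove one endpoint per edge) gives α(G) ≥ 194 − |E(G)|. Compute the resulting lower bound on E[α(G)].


E[|E(G)|] = C(194, 2)·p = 18721 · (1/970) = 193/10.
E[α(G)] ≥ n − E[|E(G)|] = 194 − 193/10 = 1747/10.
Numerically: ≈ 174.70000.
(This is only a lower bound; the true E[α(G)] may be larger.)

E[α(G)] ≥ 1747/10 ≈ 174.70000.


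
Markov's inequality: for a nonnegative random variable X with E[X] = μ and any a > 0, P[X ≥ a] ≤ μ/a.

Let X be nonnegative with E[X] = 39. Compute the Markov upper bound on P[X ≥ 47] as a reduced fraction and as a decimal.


μ = E[X] = 39, a = 47.
Markov: P[X ≥ 47] ≤ μ/a = (39)/47 = 39/47.
Numerically: ≈ 0.8298.
(Since a = 47 > μ = 39.0000, the bound 39/47 is < 1 and informative.)

P[X ≥ 47] ≤ 39/47 ≈ 0.8298.


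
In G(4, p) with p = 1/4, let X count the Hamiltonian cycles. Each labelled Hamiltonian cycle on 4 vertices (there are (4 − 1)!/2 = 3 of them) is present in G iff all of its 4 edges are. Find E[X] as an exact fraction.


K_4 has (4 − 1)!/2 = 3 labelled Hamiltonian cycles.
For each such Hamiltonian cycle H, let X_H = 1 if all 4 edges of H are present in G. Then P[X_H = 1] = p^{4} = (1/4)^{4} = 1/256.
By linearity: E[X] = Σ_H E[X_H] = 3 · p^{4} = 3 · 1/256 = 3/256.
Numerically: E[X] ≈ 0.01172.

E[X] = 3 · (1/4)^{4} = 3/256 ≈ 0.01172.


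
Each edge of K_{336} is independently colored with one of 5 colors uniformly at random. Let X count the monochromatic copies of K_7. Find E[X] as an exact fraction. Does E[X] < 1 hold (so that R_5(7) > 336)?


E[X] = C(336, 7) · 5^{1 − 21} = 90079147136880 · 5^{−20} = 90079147136880/95367431640625.
As a reduced fraction: E[X] = 18015829427376/19073486328125 ≈ 0.9445483.
Is E[X] < 1? YES.
Since E[X] < 1, there exists a 5-coloring of K_{336} with no monochromatic K_7; hence R_5(7) > 336.

E[X] = 18015829427376/19073486328125 ≈ 0.9445483; E[X] < 1, so R_5(7) > 336.


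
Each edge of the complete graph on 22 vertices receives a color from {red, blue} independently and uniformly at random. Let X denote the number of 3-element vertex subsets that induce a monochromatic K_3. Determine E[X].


Let X = Σ_S X_S over the C(22, 3) = 1540 subsets S of size 3, where X_S = 1 if the K_3 on S is monochromatic.
For a fixed S, the K_3 on S has C(3, 2) = 3 edges. P[all 3 edges red] = (1/2)^3, and likewise for blue, so P[monochromatic] = 2·(1/2)^3 = 2^{1 − 3} = 1/4.
By linearity of expectation: E[X] = C(22, 3) · 2^{1 − 3} = 1540 · 1/4 = 385.
Numerically: E[X] ≈ 385.000000.

E[X] = C(22,3)·2^(1−C(3,2)) = 385 ≈ 385.000000.


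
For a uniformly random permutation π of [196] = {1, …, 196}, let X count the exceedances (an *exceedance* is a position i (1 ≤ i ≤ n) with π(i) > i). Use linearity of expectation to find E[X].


Write X = Σ_{i=1}^{196} X_i, where X_i = 1_{π(i) > i}.
For each fixed i, π(i) is uniform over {1, …, 196} (marginal of a uniform permutation), so P[π(i) > i] = (n − i)/n. Summing: Σ_{i=1}^{196} (n − i)/n = (0 + 1 + … + 195)/196 = 196(196 − 1)/(2·196) = (196 − 1)/2.
Hence E[X] = Σ_{i=1}^{196} (196 − i)/196 = 195/2 ≈ 97.500000.

E[X] = 195/2 = 97.500000.


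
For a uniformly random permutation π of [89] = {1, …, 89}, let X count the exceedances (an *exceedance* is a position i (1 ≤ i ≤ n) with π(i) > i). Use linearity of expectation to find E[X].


Write X = Σ_{i=1}^{89} X_i, where X_i = 1_{π(i) > i}.
For each fixed i, π(i) is uniform over {1, …, 89} (marginal of a uniform permutation), so P[π(i) > i] = (n − i)/n. Summing: Σ_{i=1}^{89} (n − i)/n = (0 + 1 + … + 88)/89 = 89(89 − 1)/(2·89) = (89 − 1)/2.
Hence E[X] = Σ_{i=1}^{89} (89 − i)/89 = 44 ≈ 44.000.

E[X] = 44 = 44.000.


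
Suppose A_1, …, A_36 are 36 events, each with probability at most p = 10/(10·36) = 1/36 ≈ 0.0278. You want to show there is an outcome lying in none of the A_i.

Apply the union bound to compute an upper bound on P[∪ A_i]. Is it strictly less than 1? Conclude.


Union bound: P[∪_{i=1}^{36} A_i] ≤ Σ_i P[A_i] ≤ 36·p = 36·(1/36) = 1.
Numerically: 1 ≈ 1.0000.
Is 1 < 1? NO.
Since the bound 1 is ≥ 1, the union bound is uninformative here; it does NOT by itself certify existence.

36·p = 1 ≈ 1.0000; existence NOT certified by the union bound.


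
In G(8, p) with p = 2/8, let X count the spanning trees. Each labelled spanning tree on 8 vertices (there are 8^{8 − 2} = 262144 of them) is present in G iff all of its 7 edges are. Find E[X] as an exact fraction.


K_8 has 8^{8 − 2} = 262144 labelled spanning trees.
For each such spanning tree H, let X_H = 1 if all 7 edges of H are present in G. Then P[X_H = 1] = p^{7} = (1/4)^{7} = 1/16384.
By linearity: E[X] = Σ_H E[X_H] = 262144 · p^{7} = 262144 · 1/16384 = 16.
Numerically: E[X] ≈ 16.

E[X] = 262144 · (1/4)^{7} = 16 ≈ 16.


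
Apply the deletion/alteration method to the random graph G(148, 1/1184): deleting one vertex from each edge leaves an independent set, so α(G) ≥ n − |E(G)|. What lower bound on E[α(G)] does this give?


E[|E(G)|] = C(148, 2)·p = 10878 · (1/1184) = 147/16.
E[α(G)] ≥ n − E[|E(G)|] = 148 − 147/16 = 2221/16.
Numerically: ≈ 138.81250.
(This is only a lower bound; the true E[α(G)] may be larger.)

E[α(G)] ≥ 2221/16 ≈ 138.81250.


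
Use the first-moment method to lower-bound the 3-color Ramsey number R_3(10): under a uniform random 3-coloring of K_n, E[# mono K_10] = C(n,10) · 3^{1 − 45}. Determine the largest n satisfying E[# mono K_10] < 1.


We need C(n, 10) · 3^{1 − 45} < 1, i.e. C(n, 10) < 3^{45 − 1} = 984770902183611232881.
Check values of n near the boundary:
  n = 571: C(571, 10) = 937951290893172842001; 937951290893172842001 < 984770902183611232881? YES
  n = 572: C(572, 10) = 954640815642161682606; 954640815642161682606 < 984770902183611232881? YES
  n = 573: C(573, 10) = 971597135635805762226; 971597135635805762226 < 984770902183611232881? YES
  n = 574: C(574, 10) = 988824035203816502691; 988824035203816502691 < 984770902183611232881? NO
  n = 575: C(575, 10) = 1006325345561406175305; 1006325345561406175305 < 984770902183611232881? NO
The largest n with C(n, 10) < 984770902183611232881 is n = 573 (where E[X] = 35985079097622435638/36472996377170786403 ≈ 0.9866225). Hence R_3(10) > 573, i.e. R_3(10) ≥ 574.

Largest n = 573; hence R_3(10) > 573.


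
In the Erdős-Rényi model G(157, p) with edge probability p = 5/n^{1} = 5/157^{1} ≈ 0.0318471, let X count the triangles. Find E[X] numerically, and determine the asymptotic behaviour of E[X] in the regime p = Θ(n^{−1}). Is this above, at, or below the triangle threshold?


Number of potential triangles: C(157, 3) = 632710.
Each occurs with probability p³ ≈ (0.0318471)³ ≈ 3.23006347e-05.
By linearity: E[X] = C(157, 3)·p³ ≈ 632710 · 3.23006347e-05 ≈ 20.436935.
Here α = 1, so p = 5/n is exactly at the triangle threshold p ~ 1/n. Asymptotically E[X] → c³/6 = 5³/6 = 125/6 ≈ 20.833333, a bounded constant. In this regime the triangle count is asymptotically Poisson(c³/6).

E[X] ≈ 20.436935; in regime p = Θ(1/n^{1}) E[X] stays bounded (at the triangle threshold p ~ 1/n).


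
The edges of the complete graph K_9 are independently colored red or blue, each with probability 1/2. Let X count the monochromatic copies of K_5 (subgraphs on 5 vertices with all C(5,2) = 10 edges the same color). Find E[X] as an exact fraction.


Let X = Σ_S X_S over the C(9, 5) = 126 subsets S of size 5, where X_S = 1 if the K_5 on S is monochromatic.
For a fixed S, the K_5 on S has C(5, 2) = 10 edges. P[all 10 edges red] = (1/2)^10, and likewise for blue, so P[monochromatic] = 2·(1/2)^10 = 2^{1 − 10} = 1/512.
By linearity: E[X] = C(9, 5) · 2^{1 − 10} = 126 · 1/512 = 63/256.
Numerically: E[X] ≈ 0.246.

E[X] = C(9,5)·2^(1−C(5,2)) = 63/256 ≈ 0.246.


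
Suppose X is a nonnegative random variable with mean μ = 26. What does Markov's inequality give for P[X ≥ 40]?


μ = E[X] = 26, a = 40.
Markov: P[X ≥ 40] ≤ μ/a = (26)/40 = 13/20.
Numerically: ≈ 0.650.
(Since a = 40 > μ = 26.000, the bound 13/20 is < 1 and informative.)

P[X ≥ 40] ≤ 13/20 ≈ 0.650.


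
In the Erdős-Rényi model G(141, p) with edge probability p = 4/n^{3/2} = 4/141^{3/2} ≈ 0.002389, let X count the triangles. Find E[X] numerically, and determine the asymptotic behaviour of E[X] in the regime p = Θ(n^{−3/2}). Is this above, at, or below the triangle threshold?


Number of potential triangles: C(141, 3) = 457310.
Each occurs with probability p³ ≈ (0.002389)³ ≈ 1.363622e-08.
By linearity: E[X] = C(141, 3)·p³ ≈ 457310 · 1.363622e-08 ≈ 0.0062.
Since α = 3/2 > 1, p = c/n^{3/2} = o(1/n) is below the triangle threshold p ~ 1/n. Asymptotically E[X] ~ (c³/6)·n^{3(1−α)} = (4³/6)·n^{-1.5} → 0, so by Markov's inequality G has no triangles w.h.p.

E[X] ≈ 0.0062; in regime p = Θ(1/n^{3/2}) E[X] tends to 0 (below the triangle threshold p ~ 1/n).


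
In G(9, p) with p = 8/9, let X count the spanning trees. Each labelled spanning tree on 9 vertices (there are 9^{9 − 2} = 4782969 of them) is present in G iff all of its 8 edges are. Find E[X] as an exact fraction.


K_9 has 9^{9 − 2} = 4782969 labelled spanning trees.
For each such spanning tree H, let X_H = 1 if all 8 edges of H are present in G. Then P[X_H = 1] = p^{8} = (8/9)^{8} = 16777216/43046721.
Summing the indicators: E[X] = Σ_H E[X_H] = 4782969 · p^{8} = 4782969 · 16777216/43046721 = 16777216/9.
Numerically: E[X] ≈ 1.864e+06.

E[X] = 4782969 · (8/9)^{8} = 16777216/9 ≈ 1.864e+06.


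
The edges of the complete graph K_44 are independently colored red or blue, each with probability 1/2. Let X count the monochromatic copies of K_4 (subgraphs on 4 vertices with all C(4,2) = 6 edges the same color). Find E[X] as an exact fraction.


Let X = Σ_S X_S over the C(44, 4) = 135751 subsets S of size 4, where X_S = 1 if the K_4 on S is monochromatic.
For a fixed S, the K_4 on S has C(4, 2) = 6 edges. P[all 6 edges red] = (1/2)^6, and likewise for blue, so P[monochromatic] = 2·(1/2)^6 = 2^{1 − 6} = 1/32.
By linearity of expectation: E[X] = C(44, 4) · 2^{1 − 6} = 135751 · 1/32 = 135751/32.
Numerically: E[X] ≈ 4242.2188.

E[X] = C(44,4)·2^(1−C(4,2)) = 135751/32 ≈ 4242.2188.


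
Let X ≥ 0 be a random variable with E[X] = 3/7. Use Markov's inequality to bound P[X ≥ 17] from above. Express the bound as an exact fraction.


μ = E[X] = 3/7, a = 17.
Markov: P[X ≥ 17] ≤ μ/a = (3/7)/17 = 3/119.
Numerically: ≈ 0.025210.
(Since a = 17 > μ = 0.428571, the bound 3/119 is < 1 and informative.)

P[X ≥ 17] ≤ 3/119 ≈ 0.025210.


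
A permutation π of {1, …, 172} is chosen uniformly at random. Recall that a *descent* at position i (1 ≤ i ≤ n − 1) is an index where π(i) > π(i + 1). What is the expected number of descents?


Write X = Σ X_I over i = 1, …, 171, with X_I the indicator of one descent.
There are 171 indicators.
For each fixed i, the pair (π(i), π(i+1)) is a uniformly random ordered pair of distinct values from {1, …, 172}; by symmetry P[π(i) > π(i+1)] = 1/2.
By linearity: E[X] = 171 · (1/2) = (172 − 1) · (1/2) = 171/2 ≈ 85.5000.

E[X] = 171/2 = 85.5000.


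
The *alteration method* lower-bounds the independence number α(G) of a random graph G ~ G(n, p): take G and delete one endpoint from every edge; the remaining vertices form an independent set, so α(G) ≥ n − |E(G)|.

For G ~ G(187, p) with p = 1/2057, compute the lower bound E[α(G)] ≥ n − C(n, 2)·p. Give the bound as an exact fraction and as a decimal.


E[|E(G)|] = C(187, 2)·p = 17391 · (1/2057) = 93/11.
E[α(G)] ≥ n − E[|E(G)|] = 187 − 93/11 = 1964/11.
Numerically: ≈ 178.54545.
(This is only a lower bound; the true E[α(G)] may be larger.)

E[α(G)] ≥ 1964/11 ≈ 178.54545.


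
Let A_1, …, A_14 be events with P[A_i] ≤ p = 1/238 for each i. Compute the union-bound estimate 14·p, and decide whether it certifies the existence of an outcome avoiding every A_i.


Union bound: P[∪_{i=1}^{14} A_i] ≤ Σ_i P[A_i] ≤ 14·p = 14·(1/238) = 1/17.
Numerically: 1/17 ≈ 0.058824.
Is 1/17 < 1? YES.
Since P[∪ A_i] ≤ 1/17 < 1, the complement has P[∩ A_i^c] ≥ 1 − 1/17 = 16/17 > 0, so some outcome avoids every A_i.

14·p = 1/17 ≈ 0.058824; existence CERTIFIED by the union bound.


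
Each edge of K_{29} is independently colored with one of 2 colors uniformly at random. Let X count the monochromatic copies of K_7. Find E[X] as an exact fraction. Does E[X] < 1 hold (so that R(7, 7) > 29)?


E[X] = C(29, 7) · 2^{1 − 21} = 1560780 · 2^{−20} = 1560780/1048576.
As a reduced fraction: E[X] = 390195/262144 ≈ 1.488.
Is E[X] < 1? NO.
Since E[X] ≥ 1, the first-moment bound is inconclusive at n = 29; it does NOT by itself certify R(7, 7) > 29.

E[X] = 390195/262144 ≈ 1.488; E[X] ≥ 1; first-moment method inconclusive here.


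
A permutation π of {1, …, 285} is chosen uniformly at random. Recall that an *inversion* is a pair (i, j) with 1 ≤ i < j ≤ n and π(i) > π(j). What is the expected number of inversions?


Write X = Σ X_I over the C(285, 2) = 40470 pairs i < j, with X_I the indicator of one inversion.
There are 40470 indicators.
For each fixed pair i < j, the values π(i) and π(j) are two distinct elements of {1, …, 285} in uniformly random order; by symmetry P[π(i) > π(j)] = 1/2.
By linearity: E[X] = 40470 · (1/2) = C(285, 2) · (1/2) = 40470/2 = 20235 ≈ 20235.000000.

E[X] = 20235 = 20235.000000.


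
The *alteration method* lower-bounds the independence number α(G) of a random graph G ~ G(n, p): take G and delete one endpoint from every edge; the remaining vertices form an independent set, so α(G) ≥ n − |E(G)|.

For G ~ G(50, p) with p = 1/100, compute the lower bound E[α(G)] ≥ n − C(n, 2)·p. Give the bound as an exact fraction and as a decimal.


E[|E(G)|] = C(50, 2)·p = 1225 · (1/100) = 49/4.
E[α(G)] ≥ n − E[|E(G)|] = 50 − 49/4 = 151/4.
Numerically: ≈ 37.750000.
(This is only a lower bound; the true E[α(G)] may be larger.)

E[α(G)] ≥ 151/4 ≈ 37.750000.


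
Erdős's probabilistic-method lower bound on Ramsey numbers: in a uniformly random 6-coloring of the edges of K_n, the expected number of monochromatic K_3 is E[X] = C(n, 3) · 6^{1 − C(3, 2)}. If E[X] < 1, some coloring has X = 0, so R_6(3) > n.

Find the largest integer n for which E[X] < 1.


We need C(n, 3) · 6^{1 − 3} < 1, i.e. C(n, 3) < 6^{3 − 1} = 36.
Check values of n near the boundary:
  n = 3: C(3, 3) = 1; 1 < 36? YES
  n = 4: C(4, 3) = 4; 4 < 36? YES
  n = 5: C(5, 3) = 10; 10 < 36? YES
  n = 6: C(6, 3) = 20; 20 < 36? YES
  n = 7: C(7, 3) = 35; 35 < 36? YES
  n = 8: C(8, 3) = 56; 56 < 36? NO
  n = 9: C(9, 3) = 84; 84 < 36? NO
The largest n with C(n, 3) < 36 is n = 7 (where E[X] = 35/36 ≈ 0.972222). Hence R_6(3) > 7, i.e. R_6(3) ≥ 8.

Largest n = 7; hence R_6(3) > 7.


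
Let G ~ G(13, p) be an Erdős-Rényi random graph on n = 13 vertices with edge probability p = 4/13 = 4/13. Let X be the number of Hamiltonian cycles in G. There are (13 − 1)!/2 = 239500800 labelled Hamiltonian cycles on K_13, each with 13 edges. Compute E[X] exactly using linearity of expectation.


K_13 has (13 − 1)!/2 = 239500800 labelled Hamiltonian cycles.
For each such Hamiltonian cycle H, let X_H = 1 if all 13 edges of H are present in G. Then P[X_H = 1] = p^{13} = (4/13)^{13} = 67108864/302875106592253.
By linearity: E[X] = Σ_H E[X_H] = 239500800 · p^{13} = 239500800 · 67108864/302875106592253 = 16072626615091200/302875106592253.
Numerically: E[X] ≈ 53.0668.

E[X] = 239500800 · (4/13)^{13} = 16072626615091200/302875106592253 ≈ 53.0668.


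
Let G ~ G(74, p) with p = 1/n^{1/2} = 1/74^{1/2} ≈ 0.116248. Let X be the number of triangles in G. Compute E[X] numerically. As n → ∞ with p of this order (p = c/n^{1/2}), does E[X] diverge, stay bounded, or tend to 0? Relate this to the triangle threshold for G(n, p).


Number of potential triangles: C(74, 3) = 64824.
Each occurs with probability p³ ≈ (0.116248)³ ≈ 1.57091404e-03.
By linearity: E[X] = C(74, 3)·p³ ≈ 64824 · 1.57091404e-03 ≈ 101.832932.
Since α = 1/2 < 1, p = c/n^{1/2} ≫ 1/n is above the triangle threshold p ~ 1/n. Asymptotically E[X] ~ (c³/6)·n^{3(1−α)} = (1³/6)·n^{1.5} → ∞; triangles are abundant w.h.p.

E[X] ≈ 101.832932; in regime p = Θ(1/n^{1/2}) E[X] diverges (above the triangle threshold p ~ 1/n).


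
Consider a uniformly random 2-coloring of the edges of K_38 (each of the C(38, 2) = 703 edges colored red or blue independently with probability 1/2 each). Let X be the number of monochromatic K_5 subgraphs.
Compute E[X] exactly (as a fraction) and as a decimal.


Let X = Σ_S X_S over the C(38, 5) = 501942 subsets S of size 5, where X_S = 1 if the K_5 on S is monochromatic.
For a fixed S, the K_5 on S has C(5, 2) = 10 edges. P[all 10 edges red] = (1/2)^10, and likewise for blue, so P[monochromatic] = 2·(1/2)^10 = 2^{1 − 10} = 1/512.
Summing: E[X] = C(38, 5) · 2^{1 − 10} = 501942 · 1/512 = 250971/256.
Numerically: E[X] ≈ 980.35547.

E[X] = C(38,5)·2^(1−C(5,2)) = 250971/256 ≈ 980.35547.


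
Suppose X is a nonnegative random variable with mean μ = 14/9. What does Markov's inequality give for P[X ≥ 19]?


μ = E[X] = 14/9, a = 19.
Markov: P[X ≥ 19] ≤ μ/a = (14/9)/19 = 14/171.
Numerically: ≈ 0.08187.
(Since a = 19 > μ = 1.55556, the bound 14/171 is < 1 and informative.)

P[X ≥ 19] ≤ 14/171 ≈ 0.08187.


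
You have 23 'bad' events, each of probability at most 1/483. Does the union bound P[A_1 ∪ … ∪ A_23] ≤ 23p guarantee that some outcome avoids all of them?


Union bound: P[∪_{i=1}^{23} A_i] ≤ Σ_i P[A_i] ≤ 23·p = 23·(1/483) = 1/21.
Numerically: 1/21 ≈ 0.0476190.
Is 1/21 < 1? YES.
Since P[∪ A_i] ≤ 1/21 < 1, the complement has P[∩ A_i^c] ≥ 1 − 1/21 = 20/21 > 0, so some outcome avoids every A_i.

23·p = 1/21 ≈ 0.0476190; existence CERTIFIED by the union bound.


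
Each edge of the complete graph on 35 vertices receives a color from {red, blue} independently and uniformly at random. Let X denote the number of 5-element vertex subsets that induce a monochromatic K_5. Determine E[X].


Let X = Σ_S X_S over the C(35, 5) = 324632 subsets S of size 5, where X_S = 1 if the K_5 on S is monochromatic.
For a fixed S, the K_5 on S has C(5, 2) = 10 edges. P[all 10 edges red] = (1/2)^10, and likewise for blue, so P[monochromatic] = 2·(1/2)^10 = 2^{1 − 10} = 1/512.
By linearity of expectation: E[X] = C(35, 5) · 2^{1 − 10} = 324632 · 1/512 = 40579/64.
Numerically: E[X] ≈ 634.04688.

E[X] = C(35,5)·2^(1−C(5,2)) = 40579/64 ≈ 634.04688.
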